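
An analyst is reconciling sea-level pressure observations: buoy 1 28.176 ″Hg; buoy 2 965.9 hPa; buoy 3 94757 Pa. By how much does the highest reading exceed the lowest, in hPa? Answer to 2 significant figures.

buoy 1: 28.176 inHg = 954.15 hPa.
buoy 3: 94757 Pa = 947.57 hPa.
Spread: 965.90 − 947.57 = 18 hPa.

18 hPa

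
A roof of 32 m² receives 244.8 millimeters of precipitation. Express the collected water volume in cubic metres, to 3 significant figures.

1 mm over 1 m² is 1 L, so volume = 244.8 × 32 = 7833.6 L = 7.83 m³.

7.83 cubic metres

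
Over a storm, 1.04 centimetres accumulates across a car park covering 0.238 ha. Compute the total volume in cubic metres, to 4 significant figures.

24.75 cubic metres

Depth: 1.04 cm × 10 = 10.4 mm.
Area: 0.238 ha = 2380 m².
1 mm over 1 m² is 1 L, so volume = 10.4 × 2380 = 24752 L = 24.75 m³.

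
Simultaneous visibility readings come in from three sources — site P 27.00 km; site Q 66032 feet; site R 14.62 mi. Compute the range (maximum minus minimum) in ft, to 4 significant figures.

site P: 27.00 km = 88582.68 ft.
site R: 14.62 SM = 77193.60 ft.
Spread: 88582.68 − 66032.00 = 22550 ft.

22550 ft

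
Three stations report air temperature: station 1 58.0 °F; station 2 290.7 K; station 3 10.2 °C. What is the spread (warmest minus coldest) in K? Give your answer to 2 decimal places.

7.35 K

station 1: 58.0 °F = 14.444 °C.
station 2: 290.7 K = 17.550 °C.
Spread: 17.550 − 10.200 = 7.350 °C.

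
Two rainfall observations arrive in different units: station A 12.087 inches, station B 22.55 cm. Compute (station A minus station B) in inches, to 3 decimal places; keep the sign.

3.209 in

station B: 22.55 cm = 8.87795 in.
Difference: 12.08700 − 8.87795 = 3.209 in.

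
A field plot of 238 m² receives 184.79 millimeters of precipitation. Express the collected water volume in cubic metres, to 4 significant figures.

43.98 cubic metres

1 mm over 1 m² is 1 L, so volume = 184.79 × 238 = 43980.02 L = 43.98 m³.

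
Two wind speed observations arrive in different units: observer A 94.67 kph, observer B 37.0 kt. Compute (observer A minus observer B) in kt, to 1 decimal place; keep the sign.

observer A: 94.67 km/h = 51.118 kt.
Difference: 51.118 − 37.000 = 14.1 kt.

14.1 kt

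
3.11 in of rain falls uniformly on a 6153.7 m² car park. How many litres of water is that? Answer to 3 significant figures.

Depth: 3.11 in × 25.4 = 78.994 mm.
1 mm over 1 m² is 1 L, so volume = 78.994 × 6153.7 = 486105.38 L ≈ 486000 L.

486000 litres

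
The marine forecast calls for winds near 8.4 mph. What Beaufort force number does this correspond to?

Beaufort force 3

8.4 mph = 3.8 m/s, which is Beaufort 3 (gentle breeze, 3.4–5.4 m/s).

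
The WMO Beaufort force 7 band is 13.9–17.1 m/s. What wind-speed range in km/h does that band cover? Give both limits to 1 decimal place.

13.9–17.1 m/s × 3.6 = 50.0–61.6 km/h.

50.0 to 61.6 km/h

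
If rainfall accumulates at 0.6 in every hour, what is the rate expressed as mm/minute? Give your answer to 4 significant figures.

0.6 in/hour × 25.4 mm/in × 0.0166667 hour/minute = 0.2540 mm/minute.

0.2540 mm/minute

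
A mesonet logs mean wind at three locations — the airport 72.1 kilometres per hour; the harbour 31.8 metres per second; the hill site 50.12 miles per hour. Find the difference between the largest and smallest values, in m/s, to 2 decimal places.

the airport: 72.1 km/h = 20.0278 m/s.
the hill site: 50.12 mph = 22.4056 m/s.
Spread: 31.8000 − 20.0278 = 11.77 m/s.

11.77 m/s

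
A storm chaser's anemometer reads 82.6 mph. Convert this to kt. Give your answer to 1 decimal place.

71.8 kt

1 mph = 0.868976 kt, so 82.6 × 0.868976 = 71.8 kt.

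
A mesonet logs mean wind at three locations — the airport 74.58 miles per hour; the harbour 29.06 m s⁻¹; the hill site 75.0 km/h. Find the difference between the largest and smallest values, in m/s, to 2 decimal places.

the airport: 74.58 mph = 33.3402 m/s.
the hill site: 75.0 km/h = 20.8333 m/s.
Spread: 33.3402 − 20.8333 = 12.51 m/s.

12.51 m/s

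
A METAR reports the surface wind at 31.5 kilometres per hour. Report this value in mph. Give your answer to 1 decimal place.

1 km/h = 0.621371 mph, so 31.5 × 0.621371 = 19.6 mph.

19.6 mph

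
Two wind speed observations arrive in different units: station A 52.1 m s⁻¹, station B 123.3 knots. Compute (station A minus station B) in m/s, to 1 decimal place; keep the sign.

station B: 123.3 kt = 63.431 m/s.
Difference: 52.100 − 63.431 = -11.3 m/s.

-11.3 m/s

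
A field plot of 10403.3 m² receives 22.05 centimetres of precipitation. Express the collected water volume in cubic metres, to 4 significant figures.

Depth: 22.05 cm × 10 = 220.5 mm.
1 mm over 1 m² is 1 L, so volume = 220.5 × 10403.3 = 2293927.6 L = 2294 m³.

2294 cubic metres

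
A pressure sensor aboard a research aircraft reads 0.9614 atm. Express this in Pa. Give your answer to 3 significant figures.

1 atm = 101325 Pa, so 0.9614 × 101325 = 97400 Pa.

97400 Pa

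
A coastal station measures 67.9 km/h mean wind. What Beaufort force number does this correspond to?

67.9 km/h = 18.9 m/s, which is Beaufort 8 (gale, 17.2–20.7 m/s).

Beaufort force 8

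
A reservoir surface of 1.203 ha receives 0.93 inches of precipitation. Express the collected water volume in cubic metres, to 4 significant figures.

284.2 cubic metres

Depth: 0.93 in × 25.4 = 23.622 mm.
Area: 1.203 ha = 12030 m².
1 mm over 1 m² is 1 L, so volume = 23.622 × 12030 = 284172.66 L = 284.2 m³.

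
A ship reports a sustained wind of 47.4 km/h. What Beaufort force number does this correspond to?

47.4 km/h = 13.2 m/s, which is Beaufort 6 (strong breeze, 10.8–13.8 m/s).

Beaufort force 6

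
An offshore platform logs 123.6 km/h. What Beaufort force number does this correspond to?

Beaufort force 12

123.6 km/h = 34.3 m/s, which is Beaufort 12 (hurricane force, ≥32.7 m/s).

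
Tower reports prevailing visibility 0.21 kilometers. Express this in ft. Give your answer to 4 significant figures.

1 km = 3280.84 ft, so 0.21 × 3280.84 = 689.0 ft.

689.0 ft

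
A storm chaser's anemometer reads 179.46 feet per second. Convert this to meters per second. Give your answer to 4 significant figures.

1 ft/s = 0.3048 m/s, so 179.46 × 0.3048 = 54.70 m/s.

54.70 m/s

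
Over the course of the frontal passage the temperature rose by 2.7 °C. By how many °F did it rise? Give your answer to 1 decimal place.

4.9 °F

For a temperature change the 32° offset cancels: Δ°F = 2.7 × 1.8 = 4.9 °F.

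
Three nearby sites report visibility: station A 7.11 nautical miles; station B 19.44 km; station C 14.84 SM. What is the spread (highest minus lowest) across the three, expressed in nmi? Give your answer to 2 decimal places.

station B: 19.44 km = 10.4968 nmi.
station C: 14.84 SM = 12.8956 nmi.
Spread: 12.8956 − 7.1100 = 5.79 nmi.

5.79 nmi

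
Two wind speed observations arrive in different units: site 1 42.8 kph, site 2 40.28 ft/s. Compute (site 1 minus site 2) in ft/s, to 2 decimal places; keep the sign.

-1.27 ft/s

site 1: 42.8 km/h = 39.0055 ft/s.
Difference: 39.0055 − 40.2800 = -1.27 ft/s.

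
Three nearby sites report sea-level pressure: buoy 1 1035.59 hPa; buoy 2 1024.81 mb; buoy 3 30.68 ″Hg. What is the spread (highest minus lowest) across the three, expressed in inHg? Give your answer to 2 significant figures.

0.42 inHg

buoy 1: 1035.59 hPa = 30.5810 inHg.
buoy 2: 1024.81 mb = 30.2626 inHg.
Spread: 30.6800 − 30.2626 = 0.42 inHg.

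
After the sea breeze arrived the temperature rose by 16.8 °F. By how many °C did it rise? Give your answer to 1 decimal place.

Converting a difference, only the 9/5 scale factor applies: Δ°C = 16.8 × 0.5556 = 9.3 °C.

9.3 °C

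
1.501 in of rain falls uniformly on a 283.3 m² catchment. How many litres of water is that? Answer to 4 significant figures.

10800 litres

Depth: 1.501 in × 25.4 = 38.1254 mm.
1 mm over 1 m² is 1 L, so volume = 38.1254 × 283.3 = 10800.926 L ≈ 10800 L.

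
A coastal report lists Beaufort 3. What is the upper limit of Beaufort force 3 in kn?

Beaufort 3 (gentle breeze) spans 7–10 knots.

10 kt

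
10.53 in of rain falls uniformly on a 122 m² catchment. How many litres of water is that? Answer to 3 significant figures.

Depth: 10.53 in × 25.4 = 267.462 mm.
1 mm over 1 m² is 1 L, so volume = 267.462 × 122 = 32630.364 L ≈ 32600 L.

32600 litres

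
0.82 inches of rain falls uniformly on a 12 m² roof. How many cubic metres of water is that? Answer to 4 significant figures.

Depth: 0.82 in × 25.4 = 20.828 mm.
1 mm over 1 m² is 1 L, so volume = 20.828 × 12 = 249.936 L = 0.2499 m³.

0.2499 cubic metres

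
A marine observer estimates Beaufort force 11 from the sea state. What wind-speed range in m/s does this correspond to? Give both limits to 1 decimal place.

28.5 to 32.6 m/s

Beaufort 11 (violent storm) spans 28.5–32.6 m/s.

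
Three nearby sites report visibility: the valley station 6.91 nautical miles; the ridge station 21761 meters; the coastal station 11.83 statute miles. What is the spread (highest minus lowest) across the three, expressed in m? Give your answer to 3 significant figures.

8960 m

the valley station: 6.91 nmi = 12797.32 m.
the coastal station: 11.83 SM = 19038.54 m.
Spread: 21761.00 − 12797.32 = 8960 m.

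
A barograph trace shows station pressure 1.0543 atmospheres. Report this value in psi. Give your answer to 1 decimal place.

1 atm = 14.6959 psi, so 1.0543 × 14.6959 = 15.5 psi.

15.5 psi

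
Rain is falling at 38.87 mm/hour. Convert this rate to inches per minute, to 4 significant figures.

0.02551 in/minute

38.87 mm/hour × 0.0393701 in/mm × 0.0166667 hour/minute = 0.02551 in/minute.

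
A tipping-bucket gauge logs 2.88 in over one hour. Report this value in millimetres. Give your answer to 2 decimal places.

73.15 mm

1 in = 25.4 mm, so 2.88 × 25.4 = 73.15 mm.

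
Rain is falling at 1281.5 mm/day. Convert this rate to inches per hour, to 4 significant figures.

2.102 in/hour

1281.5 mm/day × 0.0393701 in/mm × 0.0416667 day/hour = 2.102 in/hour.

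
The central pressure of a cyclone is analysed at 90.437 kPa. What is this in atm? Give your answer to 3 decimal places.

1 kPa = 0.00986923 atm, so 90.437 × 0.00986923 = 0.893 atm.

0.893 atm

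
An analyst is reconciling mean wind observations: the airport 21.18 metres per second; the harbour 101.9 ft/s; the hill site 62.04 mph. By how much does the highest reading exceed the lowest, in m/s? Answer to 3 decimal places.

the harbour: 101.9 ft/s = 31.05912 m/s.
the hill site: 62.04 mph = 27.73436 m/s.
Spread: 31.05912 − 21.18000 = 9.879 m/s.

9.879 m/s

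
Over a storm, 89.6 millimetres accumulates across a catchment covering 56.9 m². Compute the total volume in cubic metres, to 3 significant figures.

5.10 cubic metres

1 mm over 1 m² is 1 L, so volume = 89.6 × 56.9 = 5098.24 L = 5.10 m³.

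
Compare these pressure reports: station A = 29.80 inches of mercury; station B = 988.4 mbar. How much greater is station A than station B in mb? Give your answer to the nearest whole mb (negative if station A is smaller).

station A: 29.80 inHg = 1009.14 mb.
Difference: 1009.14 − 988.40 = 21 mb.

21 mb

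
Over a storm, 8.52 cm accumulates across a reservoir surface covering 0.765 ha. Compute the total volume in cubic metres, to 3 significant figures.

652 cubic metres

Depth: 8.52 cm × 10 = 85.2 mm.
Area: 0.765 ha = 7650 m².
1 mm over 1 m² is 1 L, so volume = 85.2 × 7650 = 651780 L = 652 m³.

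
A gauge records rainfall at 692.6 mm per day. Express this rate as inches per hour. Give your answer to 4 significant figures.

692.6 mm/day × 0.0393701 in/mm × 0.0416667 day/hour = 1.136 in/hour.

1.136 in/hour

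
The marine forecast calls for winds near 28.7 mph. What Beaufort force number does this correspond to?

28.7 mph = 12.8 m/s, which is Beaufort 6 (strong breeze, 10.8–13.8 m/s).

Beaufort force 6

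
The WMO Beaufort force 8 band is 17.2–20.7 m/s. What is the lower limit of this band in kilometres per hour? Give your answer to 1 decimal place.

61.9 km/h

17.2–20.7 m/s × 3.6 = 61.9–74.5 km/h.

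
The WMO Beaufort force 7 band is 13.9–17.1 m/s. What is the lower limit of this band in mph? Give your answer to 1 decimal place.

31.1 mph

13.9–17.1 m/s × 2.237 = 31.1–38.3 mph.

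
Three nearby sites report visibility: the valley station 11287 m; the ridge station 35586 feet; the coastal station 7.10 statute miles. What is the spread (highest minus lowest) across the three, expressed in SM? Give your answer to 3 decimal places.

0.360 SM

the valley station: 11287 m = 7.01342 SM.
the ridge station: 35586 ft = 6.73977 SM.
Spread: 7.10000 − 6.73977 = 0.360 SM.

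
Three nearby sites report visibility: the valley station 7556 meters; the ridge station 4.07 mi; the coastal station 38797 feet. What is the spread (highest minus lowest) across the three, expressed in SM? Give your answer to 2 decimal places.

3.28 SM

the valley station: 7556 m = 4.6951 SM.
the coastal station: 38797 ft = 7.3479 SM.
Spread: 7.3479 − 4.0700 = 3.28 SM.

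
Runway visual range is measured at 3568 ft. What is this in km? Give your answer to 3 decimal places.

1 ft = 0.0003048 km, so 3568 × 0.0003048 = 1.088 km.

1.088 km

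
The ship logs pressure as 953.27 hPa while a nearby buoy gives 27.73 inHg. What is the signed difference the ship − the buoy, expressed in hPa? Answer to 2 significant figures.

the buoy: 27.73 inHg = 939.05 hPa.
Difference: 953.27 − 939.05 = 14 hPa.

14 hPa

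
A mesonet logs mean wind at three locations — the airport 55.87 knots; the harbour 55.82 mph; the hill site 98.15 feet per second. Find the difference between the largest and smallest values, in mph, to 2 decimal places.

11.10 mph

the airport: 55.87 kt = 64.2940 mph.
the hill site: 98.15 ft/s = 66.9205 mph.
Spread: 66.9205 − 55.8200 = 11.10 mph.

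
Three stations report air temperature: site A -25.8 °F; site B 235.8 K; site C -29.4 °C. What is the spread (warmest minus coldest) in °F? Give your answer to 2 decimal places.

14.31 °F

site A: -25.8 °F = -32.111 °C.
site B: 235.8 K = -37.350 °C.
Spread: (-29.400) − (-37.350) = 7.950 °C = 14.31 °F.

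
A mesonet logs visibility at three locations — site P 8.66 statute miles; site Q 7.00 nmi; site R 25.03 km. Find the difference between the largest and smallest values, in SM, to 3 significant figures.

site Q: 7.00 nmi = 8.0555 SM.
site R: 25.03 km = 15.5529 SM.
Spread: 15.5529 − 8.0555 = 7.50 SM.

7.50 SM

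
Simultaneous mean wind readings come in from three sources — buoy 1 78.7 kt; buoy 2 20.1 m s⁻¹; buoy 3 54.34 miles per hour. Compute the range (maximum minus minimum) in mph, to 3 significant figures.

buoy 1: 78.7 kt = 90.566 mph.
buoy 2: 20.1 m/s = 44.962 mph.
Spread: 90.566 − 44.962 = 45.6 mph.

45.6 mph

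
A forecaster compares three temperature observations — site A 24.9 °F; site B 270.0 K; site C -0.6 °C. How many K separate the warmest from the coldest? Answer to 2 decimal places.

site A: 24.9 °F = -3.944 °C.
site B: 270.0 K = -3.150 °C.
Spread: (-0.600) − (-3.944) = 3.344 °C.

3.34 K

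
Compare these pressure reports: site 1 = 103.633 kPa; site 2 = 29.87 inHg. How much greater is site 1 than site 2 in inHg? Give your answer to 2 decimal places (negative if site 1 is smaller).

0.73 inHg

site 1: 103.633 kPa = 30.6028 inHg.
Difference: 30.6028 − 29.8700 = 0.73 inHg.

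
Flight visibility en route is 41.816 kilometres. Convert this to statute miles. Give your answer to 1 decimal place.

26.0 SM

1 km = 0.621371 SM, so 41.816 × 0.621371 = 26.0 SM.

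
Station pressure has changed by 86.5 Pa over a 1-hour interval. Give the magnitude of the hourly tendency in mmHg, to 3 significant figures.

0.649 mmHg per hour

86.5 Pa / 1 h × 0.00750062 mmHg/Pa = 0.649 mmHg/h.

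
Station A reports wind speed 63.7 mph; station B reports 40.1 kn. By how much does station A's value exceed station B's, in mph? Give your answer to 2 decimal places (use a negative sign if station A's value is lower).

station B: 40.1 kt = 46.1463 mph.
Difference: 63.7000 − 46.1463 = 17.55 mph.

17.55 mph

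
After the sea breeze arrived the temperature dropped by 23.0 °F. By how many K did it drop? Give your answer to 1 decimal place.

12.8 K

For a temperature change the 32° offset cancels: ΔK = 23.0 × 0.5556 = 12.8 K.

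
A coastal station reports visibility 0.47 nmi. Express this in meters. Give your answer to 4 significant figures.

870.4 m

1 nmi = 1852 m, so 0.47 × 1852 = 870.4 m.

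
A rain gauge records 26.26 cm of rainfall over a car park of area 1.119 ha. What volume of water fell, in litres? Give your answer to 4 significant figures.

2938000 litres

Depth: 26.26 cm × 10 = 262.6 mm.
Area: 1.119 ha = 11190 m².
1 mm over 1 m² is 1 L, so volume = 262.6 × 11190 = 2938494 L ≈ 2938000 L.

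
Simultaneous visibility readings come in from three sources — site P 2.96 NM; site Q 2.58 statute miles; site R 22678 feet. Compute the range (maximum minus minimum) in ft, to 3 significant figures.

9060 ft

site P: 2.96 nmi = 17985.30 ft.
site Q: 2.58 SM = 13622.40 ft.
Spread: 22678.00 − 13622.40 = 9060 ft.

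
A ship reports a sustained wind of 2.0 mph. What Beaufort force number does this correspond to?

Beaufort force 1

2.0 mph = 0.9 m/s, which is Beaufort 1 (light air, 0.3–1.5 m/s).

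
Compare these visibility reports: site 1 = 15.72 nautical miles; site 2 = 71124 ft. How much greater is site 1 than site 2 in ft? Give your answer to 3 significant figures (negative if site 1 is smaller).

site 1: 15.72 nmi = 95516.54 ft.
Difference: 95516.54 − 71124.00 = 24400 ft.

24400 ft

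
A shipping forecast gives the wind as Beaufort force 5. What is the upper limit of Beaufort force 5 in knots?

Beaufort 5 (fresh breeze) spans 17–21 knots.

21 kt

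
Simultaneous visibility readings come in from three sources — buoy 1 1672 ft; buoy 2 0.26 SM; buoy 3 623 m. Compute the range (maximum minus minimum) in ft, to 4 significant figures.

buoy 2: 0.26 SM = 1372.800 ft.
buoy 3: 623 m = 2043.963 ft.
Spread: 2043.963 − 1372.800 = 671.2 ft.

671.2 ft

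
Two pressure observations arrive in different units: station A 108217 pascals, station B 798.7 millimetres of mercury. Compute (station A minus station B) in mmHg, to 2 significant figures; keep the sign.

station A: 108217 Pa = 811.69 mmHg.
Difference: 811.69 − 798.70 = 13 mmHg.

13 mmHg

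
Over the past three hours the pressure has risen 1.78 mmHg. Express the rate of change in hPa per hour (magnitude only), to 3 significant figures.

0.791 hPa per hour

1.78 mmHg / 3 h × 1.33322 hPa/mmHg = 0.791 hPa/h.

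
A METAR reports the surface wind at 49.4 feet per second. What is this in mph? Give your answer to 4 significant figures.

1 ft/s = 0.681818 mph, so 49.4 × 0.681818 = 33.68 mph.

33.68 mph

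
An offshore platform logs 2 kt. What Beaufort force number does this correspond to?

2 kt lies in the Beaufort 1 band (light air, 1–3 kt).

Beaufort force 1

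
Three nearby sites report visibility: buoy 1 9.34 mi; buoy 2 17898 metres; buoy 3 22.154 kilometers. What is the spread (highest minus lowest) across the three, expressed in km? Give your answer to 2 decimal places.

buoy 1: 9.34 SM = 15.0313 km.
buoy 2: 17898 m = 17.8980 km.
Spread: 22.1540 − 15.0313 = 7.12 km.

7.12 km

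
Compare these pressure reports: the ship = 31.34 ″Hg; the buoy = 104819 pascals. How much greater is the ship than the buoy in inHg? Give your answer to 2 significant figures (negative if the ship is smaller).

0.39 inHg

the buoy: 104819 Pa = 30.9530 inHg.
Difference: 31.3400 − 30.9530 = 0.39 inHg.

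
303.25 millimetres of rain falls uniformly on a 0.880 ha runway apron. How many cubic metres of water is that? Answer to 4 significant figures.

2669 cubic metres

Area: 0.880 ha = 8800 m².
1 mm over 1 m² is 1 L, so volume = 303.25 × 8800 = 2668600 L = 2669 m³.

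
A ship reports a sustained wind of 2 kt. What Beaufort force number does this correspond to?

2 kt lies in the Beaufort 1 band (light air, 1–3 kt).

Beaufort force 1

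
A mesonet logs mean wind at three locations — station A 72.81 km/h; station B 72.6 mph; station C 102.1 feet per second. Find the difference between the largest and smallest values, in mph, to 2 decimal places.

27.36 mph

station A: 72.81 km/h = 45.2420 mph.
station C: 102.1 ft/s = 69.6136 mph.
Spread: 72.6000 − 45.2420 = 27.36 mph.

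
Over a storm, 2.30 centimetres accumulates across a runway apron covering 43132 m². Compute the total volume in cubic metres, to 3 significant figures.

992 cubic metres

Depth: 2.30 cm × 10 = 23 mm.
1 mm over 1 m² is 1 L, so volume = 23 × 43132 = 992036 L = 992 m³.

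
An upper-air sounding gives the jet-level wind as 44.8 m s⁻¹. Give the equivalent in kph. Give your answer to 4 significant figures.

1 m/s = 3.6 km/h, so 44.8 × 3.6 = 161.3 km/h.

161.3 km/h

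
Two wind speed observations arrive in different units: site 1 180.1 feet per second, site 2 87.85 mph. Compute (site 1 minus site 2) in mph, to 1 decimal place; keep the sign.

34.9 mph

site 1: 180.1 ft/s = 122.795 mph.
Difference: 122.795 − 87.850 = 34.9 mph.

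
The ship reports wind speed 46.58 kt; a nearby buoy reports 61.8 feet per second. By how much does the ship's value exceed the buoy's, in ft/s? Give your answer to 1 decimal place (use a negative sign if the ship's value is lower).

16.8 ft/s

the ship: 46.58 kt = 78.618 ft/s.
Difference: 78.618 − 61.800 = 16.8 ft/s.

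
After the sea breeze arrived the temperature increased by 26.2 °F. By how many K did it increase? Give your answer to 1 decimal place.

A change of 1 °C equals a change of 1.8 °F: ΔK = 26.2 × 0.5556 = 14.6 K.

14.6 K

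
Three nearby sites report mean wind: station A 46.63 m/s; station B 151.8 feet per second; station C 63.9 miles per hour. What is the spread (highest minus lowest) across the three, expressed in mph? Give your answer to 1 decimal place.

station A: 46.63 m/s = 104.308 mph.
station B: 151.8 ft/s = 103.500 mph.
Spread: 104.308 − 63.900 = 40.4 mph.

40.4 mph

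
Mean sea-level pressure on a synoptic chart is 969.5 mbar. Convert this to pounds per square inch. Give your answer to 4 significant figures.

1 mb = 0.0145038 psi, so 969.5 × 0.0145038 = 14.06 psi.

14.06 psi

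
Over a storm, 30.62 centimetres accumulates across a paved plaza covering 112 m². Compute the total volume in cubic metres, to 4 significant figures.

Depth: 30.62 cm × 10 = 306.2 mm.
1 mm over 1 m² is 1 L, so volume = 306.2 × 112 = 34294.4 L = 34.29 m³.

34.29 cubic metres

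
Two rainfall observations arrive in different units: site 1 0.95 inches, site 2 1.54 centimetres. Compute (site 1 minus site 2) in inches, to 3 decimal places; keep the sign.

site 2: 1.54 cm = 0.60630 in.
Difference: 0.95000 − 0.60630 = 0.344 in.

0.344 in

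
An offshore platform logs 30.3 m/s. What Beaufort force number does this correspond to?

Beaufort force 11

30.3 m/s lies in the Beaufort 11 band (violent storm, 28.5–32.6 m/s).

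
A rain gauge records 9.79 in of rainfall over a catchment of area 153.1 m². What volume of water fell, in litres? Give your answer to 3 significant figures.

38100 litres

Depth: 9.79 in × 25.4 = 248.666 mm.
1 mm over 1 m² is 1 L, so volume = 248.666 × 153.1 = 38070.765 L ≈ 38100 L.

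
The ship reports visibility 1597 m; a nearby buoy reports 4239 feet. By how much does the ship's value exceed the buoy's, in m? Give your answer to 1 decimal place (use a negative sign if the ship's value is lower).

the buoy: 4239 ft = 1292.047 m.
Difference: 1597.000 − 1292.047 = 305.0 m.

305.0 m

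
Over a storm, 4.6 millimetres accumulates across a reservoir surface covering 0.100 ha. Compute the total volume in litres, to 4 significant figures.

4600 litres

Area: 0.100 ha = 1000 m².
1 mm over 1 m² is 1 L, so volume = 4.6 × 1000 = 4600 L.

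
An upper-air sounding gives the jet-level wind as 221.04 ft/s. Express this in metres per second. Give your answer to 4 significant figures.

67.37 m/s

1 ft/s = 0.3048 m/s, so 221.04 × 0.3048 = 67.37 m/s.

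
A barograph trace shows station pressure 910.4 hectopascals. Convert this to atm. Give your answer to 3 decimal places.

0.898 atm

1 hPa = 0.000986923 atm, so 910.4 × 0.000986923 = 0.898 atm.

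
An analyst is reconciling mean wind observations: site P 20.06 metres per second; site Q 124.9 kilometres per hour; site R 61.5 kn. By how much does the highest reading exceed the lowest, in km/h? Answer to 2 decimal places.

site P: 20.06 m/s = 72.2160 km/h.
site R: 61.5 kt = 113.8980 km/h.
Spread: 124.9000 − 72.2160 = 52.68 km/h.

52.68 km/h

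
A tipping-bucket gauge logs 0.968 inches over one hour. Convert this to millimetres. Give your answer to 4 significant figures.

1 in = 25.4 mm, so 0.968 × 25.4 = 24.59 mm.

24.59 mm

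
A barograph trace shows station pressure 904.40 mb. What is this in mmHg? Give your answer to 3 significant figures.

678 mmHg

1 mb = 0.750062 mmHg, so 904.40 × 0.750062 = 678 mmHg.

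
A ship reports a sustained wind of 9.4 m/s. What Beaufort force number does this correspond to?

9.4 m/s lies in the Beaufort 5 band (fresh breeze, 8.0–10.7 m/s).

Beaufort force 5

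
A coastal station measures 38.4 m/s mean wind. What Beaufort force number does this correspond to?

38.4 m/s lies in the Beaufort 12 band (hurricane force, ≥32.7 m/s).

Beaufort force 12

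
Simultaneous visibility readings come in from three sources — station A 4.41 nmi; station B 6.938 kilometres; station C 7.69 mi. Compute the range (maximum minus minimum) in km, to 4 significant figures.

station A: 4.41 nmi = 8.16732 km.
station C: 7.69 SM = 12.37586 km.
Spread: 12.37586 − 6.93800 = 5.438 km.

5.438 km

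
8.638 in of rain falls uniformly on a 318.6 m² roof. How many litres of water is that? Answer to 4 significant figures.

69900 litres

Depth: 8.638 in × 25.4 = 219.4052 mm.
1 mm over 1 m² is 1 L, so volume = 219.4052 × 318.6 = 69902.497 L ≈ 69900 L.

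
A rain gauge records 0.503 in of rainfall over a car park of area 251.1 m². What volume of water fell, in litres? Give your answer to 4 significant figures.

Depth: 0.503 in × 25.4 = 12.7762 mm.
1 mm over 1 m² is 1 L, so volume = 12.7762 × 251.1 = 3208.1038 L ≈ 3208 L.

3208 litres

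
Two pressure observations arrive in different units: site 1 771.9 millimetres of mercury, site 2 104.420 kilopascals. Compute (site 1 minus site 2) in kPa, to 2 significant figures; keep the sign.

-1.5 kPa

site 1: 771.9 mmHg = 102.912 kPa.
Difference: 102.912 − 104.420 = -1.5 kPa.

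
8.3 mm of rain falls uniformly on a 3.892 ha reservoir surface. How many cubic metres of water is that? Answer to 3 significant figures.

323 cubic metres

Area: 3.892 ha = 38920 m².
1 mm over 1 m² is 1 L, so volume = 8.3 × 38920 = 323036 L = 323 m³.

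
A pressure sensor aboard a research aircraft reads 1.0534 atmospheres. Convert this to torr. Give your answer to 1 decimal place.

800.6 mmHg

1 atm = 760 mmHg, so 1.0534 × 760 = 800.6 mmHg.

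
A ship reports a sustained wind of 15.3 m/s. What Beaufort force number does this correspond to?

Beaufort force 7

15.3 m/s lies in the Beaufort 7 band (near gale, 13.9–17.1 m/s).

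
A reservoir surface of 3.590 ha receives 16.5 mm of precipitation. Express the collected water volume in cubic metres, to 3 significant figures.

Area: 3.590 ha = 35900 m².
1 mm over 1 m² is 1 L, so volume = 16.5 × 35900 = 592350 L = 592 m³.

592 cubic metres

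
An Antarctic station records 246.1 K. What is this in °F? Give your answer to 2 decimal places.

First to °C: -27.05 °C.
Then to °F: -16.69 °F.

-16.69 °F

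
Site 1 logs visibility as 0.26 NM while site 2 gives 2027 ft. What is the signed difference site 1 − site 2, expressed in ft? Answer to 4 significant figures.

site 1: 0.26 nmi = 1579.790 ft.
Difference: 1579.790 − 2027.000 = -447.2 ft.

-447.2 ft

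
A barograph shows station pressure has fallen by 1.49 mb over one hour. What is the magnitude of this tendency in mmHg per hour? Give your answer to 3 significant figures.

1.49 mb / 1 h × 0.750062 mmHg/mb = 1.12 mmHg/h.

1.12 mmHg per hour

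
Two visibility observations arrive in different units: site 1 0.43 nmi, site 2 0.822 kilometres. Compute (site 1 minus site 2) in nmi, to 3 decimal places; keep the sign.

site 2: 0.822 km = 0.44384 nmi.
Difference: 0.43000 − 0.44384 = -0.014 nmi.

-0.014 nmi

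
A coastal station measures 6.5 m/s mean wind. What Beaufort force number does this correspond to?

Beaufort force 4

6.5 m/s lies in the Beaufort 4 band (moderate breeze, 5.5–7.9 m/s).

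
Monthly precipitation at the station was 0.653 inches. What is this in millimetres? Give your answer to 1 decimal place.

1 in = 25.4 mm, so 0.653 × 25.4 = 16.6 mm.

16.6 mm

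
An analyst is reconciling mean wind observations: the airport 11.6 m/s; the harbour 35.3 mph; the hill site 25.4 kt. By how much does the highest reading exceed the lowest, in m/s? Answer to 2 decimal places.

the harbour: 35.3 mph = 15.7805 m/s.
the hill site: 25.4 kt = 13.0669 m/s.
Spread: 15.7805 − 11.6000 = 4.18 m/s.

4.18 m/s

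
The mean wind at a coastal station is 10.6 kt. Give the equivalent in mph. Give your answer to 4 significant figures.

1 kt = 1.15078 mph, so 10.6 × 1.15078 = 12.20 mph.

12.20 mph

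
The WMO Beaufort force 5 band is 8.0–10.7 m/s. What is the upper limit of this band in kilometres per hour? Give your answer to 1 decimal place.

38.5 km/h

8.0–10.7 m/s × 3.6 = 28.8–38.5 km/h.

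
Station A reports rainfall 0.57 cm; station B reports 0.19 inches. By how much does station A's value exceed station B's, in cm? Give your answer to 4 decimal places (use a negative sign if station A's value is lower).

station B: 0.19 in = 0.482600 cm.
Difference: 0.570000 − 0.482600 = 0.0874 cm.

0.0874 cm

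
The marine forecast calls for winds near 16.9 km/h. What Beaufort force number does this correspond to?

Beaufort force 3

16.9 km/h = 4.7 m/s, which is Beaufort 3 (gentle breeze, 3.4–5.4 m/s).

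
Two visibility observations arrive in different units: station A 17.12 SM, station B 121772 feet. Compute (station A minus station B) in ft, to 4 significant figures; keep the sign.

-31380 ft

station A: 17.12 SM = 90393.60 ft.
Difference: 90393.60 − 121772.00 = -31380 ft.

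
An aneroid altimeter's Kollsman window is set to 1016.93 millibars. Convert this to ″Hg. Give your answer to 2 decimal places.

30.03 inHg

1 mb = 0.02953 inHg, so 1016.93 × 0.02953 = 30.03 inHg.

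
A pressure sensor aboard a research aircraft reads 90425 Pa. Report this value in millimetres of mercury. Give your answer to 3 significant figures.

678 mmHg

1 Pa = 0.00750062 mmHg, so 90425 × 0.00750062 = 678 mmHg.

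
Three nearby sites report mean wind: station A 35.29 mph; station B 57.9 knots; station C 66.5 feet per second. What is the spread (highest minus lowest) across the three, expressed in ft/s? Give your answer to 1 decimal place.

station A: 35.29 mph = 51.759 ft/s.
station B: 57.9 kt = 97.724 ft/s.
Spread: 97.724 − 51.759 = 46.0 ft/s.

46.0 ft/s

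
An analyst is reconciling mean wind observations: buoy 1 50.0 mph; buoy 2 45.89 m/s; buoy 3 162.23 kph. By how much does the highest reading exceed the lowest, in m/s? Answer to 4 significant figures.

buoy 1: 50.0 mph = 22.3520 m/s.
buoy 3: 162.23 km/h = 45.0639 m/s.
Spread: 45.8900 − 22.3520 = 23.54 m/s.

23.54 m/s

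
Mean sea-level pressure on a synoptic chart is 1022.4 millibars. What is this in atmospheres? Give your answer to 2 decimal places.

1 mb = 0.000986923 atm, so 1022.4 × 0.000986923 = 1.01 atm.

1.01 atm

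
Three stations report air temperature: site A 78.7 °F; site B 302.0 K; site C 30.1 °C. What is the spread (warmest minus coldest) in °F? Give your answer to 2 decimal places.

7.48 °F

site A: 78.7 °F = 25.944 °C.
site B: 302.0 K = 28.850 °C.
Spread: 30.100 − 25.944 = 4.156 °C = 7.48 °F.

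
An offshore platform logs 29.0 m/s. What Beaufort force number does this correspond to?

Beaufort force 11

29.0 m/s lies in the Beaufort 11 band (violent storm, 28.5–32.6 m/s).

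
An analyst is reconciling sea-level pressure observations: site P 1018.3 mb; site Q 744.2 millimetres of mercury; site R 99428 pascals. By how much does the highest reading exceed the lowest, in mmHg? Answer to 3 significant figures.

19.6 mmHg

site P: 1018.3 mb = 763.788 mmHg.
site R: 99428 Pa = 745.771 mmHg.
Spread: 763.788 − 744.200 = 19.6 mmHg.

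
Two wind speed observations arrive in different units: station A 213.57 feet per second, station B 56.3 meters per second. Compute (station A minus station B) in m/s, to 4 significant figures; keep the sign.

station A: 213.57 ft/s = 65.09614 m/s.
Difference: 65.09614 − 56.30000 = 8.796 m/s.

8.796 m/s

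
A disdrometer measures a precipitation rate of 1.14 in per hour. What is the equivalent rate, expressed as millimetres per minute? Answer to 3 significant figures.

0.483 mm/minute

1.14 in/hour × 25.4 mm/in × 0.0166667 hour/minute = 0.483 mm/minute.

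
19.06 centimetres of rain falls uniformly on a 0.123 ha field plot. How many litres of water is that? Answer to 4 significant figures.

Depth: 19.06 cm × 10 = 190.6 mm.
Area: 0.123 ha = 1230 m².
1 mm over 1 m² is 1 L, so volume = 190.6 × 1230 = 234438 L ≈ 234400 L.

234400 litres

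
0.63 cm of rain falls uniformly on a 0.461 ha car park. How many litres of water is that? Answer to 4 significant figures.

Depth: 0.63 cm × 10 = 6.3 mm.
Area: 0.461 ha = 4610 m².
1 mm over 1 m² is 1 L, so volume = 6.3 × 4610 = 29043 L ≈ 29040 L.

29040 litres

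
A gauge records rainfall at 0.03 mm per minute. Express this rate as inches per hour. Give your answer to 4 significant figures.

0.03 mm/minute × 0.0393701 in/mm × 60 minute/hour = 0.07087 in/hour.

0.07087 in/hour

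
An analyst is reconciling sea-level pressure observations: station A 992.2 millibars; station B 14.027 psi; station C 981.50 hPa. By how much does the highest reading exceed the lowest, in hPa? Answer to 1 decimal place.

station A: 992.2 mb = 992.200 hPa.
station B: 14.027 psi = 967.128 hPa.
Spread: 992.200 − 967.128 = 25.1 hPa.

25.1 hPa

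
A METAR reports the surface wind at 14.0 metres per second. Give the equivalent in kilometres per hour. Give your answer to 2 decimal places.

1 m/s = 3.6 km/h, so 14.0 × 3.6 = 50.40 km/h.

50.40 km/h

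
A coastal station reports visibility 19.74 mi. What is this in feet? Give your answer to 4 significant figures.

104200 ft

1 SM = 5280 ft, so 19.74 × 5280 = 104200 ft.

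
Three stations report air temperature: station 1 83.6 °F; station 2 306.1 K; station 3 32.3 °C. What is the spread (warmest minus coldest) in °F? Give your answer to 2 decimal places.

station 1: 83.6 °F = 28.667 °C.
station 2: 306.1 K = 32.950 °C.
Spread: 32.950 − 28.667 = 4.283 °C = 7.71 °F.

7.71 °F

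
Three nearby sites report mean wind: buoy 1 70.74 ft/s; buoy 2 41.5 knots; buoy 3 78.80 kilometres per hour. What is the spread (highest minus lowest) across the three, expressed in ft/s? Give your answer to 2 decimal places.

buoy 2: 41.5 kt = 70.0441 ft/s.
buoy 3: 78.80 km/h = 71.8139 ft/s.
Spread: 71.8139 − 70.0441 = 1.77 ft/s.

1.77 ft/s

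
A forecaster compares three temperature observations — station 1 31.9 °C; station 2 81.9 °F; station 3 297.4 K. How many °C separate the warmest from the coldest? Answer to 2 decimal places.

7.65 °C

station 2: 81.9 °F = 27.722 °C.
station 3: 297.4 K = 24.250 °C.
Spread: 31.900 − 24.250 = 7.650 °C.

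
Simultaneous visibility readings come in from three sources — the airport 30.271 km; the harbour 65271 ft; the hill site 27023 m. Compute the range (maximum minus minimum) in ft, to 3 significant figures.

34000 ft

the airport: 30.271 km = 99314.30 ft.
the hill site: 27023 m = 88658.14 ft.
Spread: 99314.30 − 65271.00 = 34000 ft.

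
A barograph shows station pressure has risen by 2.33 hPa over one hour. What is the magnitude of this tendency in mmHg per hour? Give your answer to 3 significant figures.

1.75 mmHg per hour

2.33 hPa / 1 h × 0.750062 mmHg/hPa = 1.75 mmHg/h.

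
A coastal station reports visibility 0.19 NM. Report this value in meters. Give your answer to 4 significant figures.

1 nmi = 1852 m, so 0.19 × 1852 = 351.9 m.

351.9 m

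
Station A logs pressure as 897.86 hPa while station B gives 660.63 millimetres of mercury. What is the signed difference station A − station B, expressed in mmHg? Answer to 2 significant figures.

station A: 897.86 hPa = 673.45 mmHg.
Difference: 673.45 − 660.63 = 13 mmHg.

13 mmHg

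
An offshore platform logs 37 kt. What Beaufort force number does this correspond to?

Beaufort force 8

37 kt lies in the Beaufort 8 band (gale, 34–40 kt).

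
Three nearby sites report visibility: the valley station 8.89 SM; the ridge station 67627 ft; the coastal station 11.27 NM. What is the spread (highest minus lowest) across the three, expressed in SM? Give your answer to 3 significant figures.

4.08 SM

the ridge station: 67627 ft = 12.8081 SM.
the coastal station: 11.27 nmi = 12.9693 SM.
Spread: 12.9693 − 8.8900 = 4.08 SM.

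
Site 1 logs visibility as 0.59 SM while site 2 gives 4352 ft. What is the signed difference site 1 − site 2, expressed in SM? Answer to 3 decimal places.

-0.234 SM

site 2: 4352 ft = 0.82424 SM.
Difference: 0.59000 − 0.82424 = -0.234 SM.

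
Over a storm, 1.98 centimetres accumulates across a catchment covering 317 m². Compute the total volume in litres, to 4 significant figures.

6277 litres

Depth: 1.98 cm × 10 = 19.8 mm.
1 mm over 1 m² is 1 L, so volume = 19.8 × 317 = 6276.6 L ≈ 6277 L.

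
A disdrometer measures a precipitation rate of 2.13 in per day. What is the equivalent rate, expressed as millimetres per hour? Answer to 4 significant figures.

2.254 mm/hour

2.13 in/day × 25.4 mm/in × 0.0416667 day/hour = 2.254 mm/hour.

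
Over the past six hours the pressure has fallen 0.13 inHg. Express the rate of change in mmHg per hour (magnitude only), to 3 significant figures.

0.550 mmHg per hour

0.13 inHg / 6 h × 25.4 mmHg/inHg = 0.550 mmHg/h.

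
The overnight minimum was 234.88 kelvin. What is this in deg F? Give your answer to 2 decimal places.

-36.89 °F

First to °C: -38.27 °C.
Then to °F: -36.89 °F.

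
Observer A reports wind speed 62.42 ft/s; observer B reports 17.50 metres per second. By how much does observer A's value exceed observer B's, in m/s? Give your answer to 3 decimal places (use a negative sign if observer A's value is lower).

1.526 m/s

observer A: 62.42 ft/s = 19.02562 m/s.
Difference: 19.02562 − 17.50000 = 1.526 m/s.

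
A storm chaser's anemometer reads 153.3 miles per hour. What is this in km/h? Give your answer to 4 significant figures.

1 mph = 1.60934 km/h, so 153.3 × 1.60934 = 246.7 km/h.

246.7 km/h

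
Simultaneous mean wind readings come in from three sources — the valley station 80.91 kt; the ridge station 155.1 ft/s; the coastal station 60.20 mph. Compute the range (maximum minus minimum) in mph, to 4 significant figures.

the valley station: 80.91 kt = 93.1096 mph.
the ridge station: 155.1 ft/s = 105.7500 mph.
Spread: 105.7500 − 60.2000 = 45.55 mph.

45.55 mph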